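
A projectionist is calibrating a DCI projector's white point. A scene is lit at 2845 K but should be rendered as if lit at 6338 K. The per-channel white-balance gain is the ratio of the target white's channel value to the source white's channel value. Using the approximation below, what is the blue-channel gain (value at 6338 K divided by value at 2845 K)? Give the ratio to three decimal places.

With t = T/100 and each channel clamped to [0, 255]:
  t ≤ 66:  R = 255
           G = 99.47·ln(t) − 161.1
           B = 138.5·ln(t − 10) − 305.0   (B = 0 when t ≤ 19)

At 2845 K (t = 28.45):
  B = 138.5·ln(28.45 − 10) − 305.0 = 138.5·ln 18.45 − 305.0 = 138.5·2.9151 − 305.0 = 98.736.
At 6338 K (t = 63.38):
  B = 138.5·ln(63.38 − 10) − 305.0 = 138.5·ln 53.38 − 305.0 = 138.5·3.9774 − 305.0 = 245.875.
Gain = 245.875 / 98.736 = 2.4902 → 2.490.

2.490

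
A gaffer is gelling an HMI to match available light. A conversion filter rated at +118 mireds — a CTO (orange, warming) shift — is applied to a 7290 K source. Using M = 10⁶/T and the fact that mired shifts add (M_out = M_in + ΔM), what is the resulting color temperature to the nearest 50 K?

3900 K

M_in = 10⁶/7290 = 137.17 mireds.
M_out = 137.17 + (+118) = 255.17 mireds.
T_out = 10⁶/255.17 = 3918.9 K → 3900 K.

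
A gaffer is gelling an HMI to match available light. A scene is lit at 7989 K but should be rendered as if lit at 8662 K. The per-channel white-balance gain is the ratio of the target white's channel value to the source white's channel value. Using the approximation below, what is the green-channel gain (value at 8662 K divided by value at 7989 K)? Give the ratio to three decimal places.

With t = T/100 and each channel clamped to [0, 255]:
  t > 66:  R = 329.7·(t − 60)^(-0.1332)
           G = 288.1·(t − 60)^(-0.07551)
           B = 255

At 7989 K (t = 79.89):
  G = 288.1·(79.89 − 60)^(-0.07551) = 288.1·19.89^(-0.07551) = 288.1·0.79788 = 229.871.
At 8662 K (t = 86.62):
  G = 288.1·(86.62 − 60)^(-0.07551) = 288.1·26.62^(-0.07551) = 288.1·0.78052 = 224.867.
Gain = 224.867 / 229.871 = 0.9782 → 0.978.

0.978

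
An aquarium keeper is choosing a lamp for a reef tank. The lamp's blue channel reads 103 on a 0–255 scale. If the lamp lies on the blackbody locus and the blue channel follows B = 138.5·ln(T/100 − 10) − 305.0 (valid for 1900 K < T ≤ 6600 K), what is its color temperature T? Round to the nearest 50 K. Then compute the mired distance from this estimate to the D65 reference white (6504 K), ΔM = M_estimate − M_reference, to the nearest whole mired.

ln(t − 10) = (103 + 305.0) / 138.5 = 2.9458.
t − 10 = e^2.9458 = 19.027, so t = 29.027.
T = 100·t = 2903 K → 2900 K to the nearest 50 K.
M_estimate = 10⁶/2900 = 344.83; M_reference = 10⁶/6504 = 153.75.
ΔM = 344.83 − 153.75 = 191.08 → +191 mireds.

+191 mireds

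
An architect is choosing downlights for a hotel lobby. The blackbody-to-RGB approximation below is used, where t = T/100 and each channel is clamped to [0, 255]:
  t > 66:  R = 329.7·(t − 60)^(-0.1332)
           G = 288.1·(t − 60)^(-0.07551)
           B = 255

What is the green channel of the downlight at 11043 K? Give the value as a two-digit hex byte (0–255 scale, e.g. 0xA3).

t = 11043/100 = 110.43; the t > 66 branch applies.
G = 288.1·(110.43 − 60)^(-0.07551) = 288.1·50.43^(-0.07551) = 288.1·0.74376 = 214.276.
Rounded: 214; in hex, 0xD6.

0xD6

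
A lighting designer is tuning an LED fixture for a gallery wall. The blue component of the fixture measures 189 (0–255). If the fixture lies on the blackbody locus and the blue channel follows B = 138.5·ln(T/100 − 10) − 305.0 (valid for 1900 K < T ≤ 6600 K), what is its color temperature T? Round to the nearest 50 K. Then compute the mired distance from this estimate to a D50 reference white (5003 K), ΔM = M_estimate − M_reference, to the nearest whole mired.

ln(t − 10) = (189 + 305.0) / 138.5 = 3.5668.
t − 10 = e^3.5668 = 35.403, so t = 45.403.
T = 100·t = 4540 K → 4550 K to the nearest 50 K.
M_estimate = 10⁶/4550 = 219.78; M_reference = 10⁶/5003 = 199.88.
ΔM = 219.78 − 199.88 = 19.90 → +20 mireds.

+20 mireds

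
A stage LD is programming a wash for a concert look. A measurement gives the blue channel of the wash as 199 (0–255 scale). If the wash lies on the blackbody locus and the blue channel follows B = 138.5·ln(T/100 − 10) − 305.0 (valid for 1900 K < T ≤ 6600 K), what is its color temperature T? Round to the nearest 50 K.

4800 K

ln(t − 10) = (199 + 305.0) / 138.5 = 3.6390.
t − 10 = e^3.6390 = 38.053, so t = 48.053.
T = 100·t = 4805 K → 4800 K to the nearest 50 K.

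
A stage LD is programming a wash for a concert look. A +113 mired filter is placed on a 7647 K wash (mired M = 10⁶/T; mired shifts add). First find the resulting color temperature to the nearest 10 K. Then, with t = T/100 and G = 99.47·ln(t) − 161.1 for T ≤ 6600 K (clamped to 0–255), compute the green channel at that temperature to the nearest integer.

M_in = 10⁶/7647 = 130.77; M_out = 130.77 + (+113) = 243.77.
T_out = 10⁶/243.77 = 4102.2 K → 4100 K; t = 41.
G = 99.47·ln 41 − 161.1 = 99.47·3.7136 − 161.1 = 208.289.
Rounded: 208.

208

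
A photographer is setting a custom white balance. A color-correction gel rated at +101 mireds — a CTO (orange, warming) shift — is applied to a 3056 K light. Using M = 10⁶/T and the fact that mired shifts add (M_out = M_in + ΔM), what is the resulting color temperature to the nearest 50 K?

2350 K

M_in = 10⁶/3056 = 327.23 mireds.
M_out = 327.23 + (+101) = 428.23 mireds.
T_out = 10⁶/428.23 = 2335.2 K → 2350 K.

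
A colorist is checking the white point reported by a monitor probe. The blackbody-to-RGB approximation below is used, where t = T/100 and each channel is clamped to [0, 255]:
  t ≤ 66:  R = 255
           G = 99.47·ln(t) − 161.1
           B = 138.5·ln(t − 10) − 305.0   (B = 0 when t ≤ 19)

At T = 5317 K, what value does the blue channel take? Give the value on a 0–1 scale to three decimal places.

0.849

t = 5317/100 = 53.17; the t ≤ 66 branch applies.
B = 138.5·ln(53.17 − 10) − 305.0 = 138.5·ln 43.17 − 305.0 = 138.5·3.7651 − 305.0 = 216.473.
On a 0–1 scale: 216.473/255 = 0.8489 → 0.849.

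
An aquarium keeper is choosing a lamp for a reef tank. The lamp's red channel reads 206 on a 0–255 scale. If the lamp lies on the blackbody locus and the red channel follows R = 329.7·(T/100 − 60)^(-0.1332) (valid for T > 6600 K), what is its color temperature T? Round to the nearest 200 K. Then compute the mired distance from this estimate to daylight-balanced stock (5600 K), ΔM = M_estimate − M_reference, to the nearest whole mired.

(t − 60)^(-0.1332) = 206/329.7 = 0.62481.
t − 60 = 0.62481^(1/-0.1332) = 0.62481^(-7.508) = 34.152, so t = 94.152.
T = 100·t = 9415 K → 9400 K to the nearest 200 K.
M_estimate = 10⁶/9400 = 106.38; M_reference = 10⁶/5600 = 178.57.
ΔM = 106.38 − 178.57 = -72.19 → -72 mireds.

-72 mireds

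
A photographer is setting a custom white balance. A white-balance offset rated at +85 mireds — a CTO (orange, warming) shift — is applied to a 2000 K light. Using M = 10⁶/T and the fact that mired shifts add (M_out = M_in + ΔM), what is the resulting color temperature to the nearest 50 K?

1700 K

M_in = 10⁶/2000 = 500.00 mireds.
M_out = 500.00 + (+85) = 585.00 mireds.
T_out = 10⁶/585.00 = 1709.4 K → 1700 K.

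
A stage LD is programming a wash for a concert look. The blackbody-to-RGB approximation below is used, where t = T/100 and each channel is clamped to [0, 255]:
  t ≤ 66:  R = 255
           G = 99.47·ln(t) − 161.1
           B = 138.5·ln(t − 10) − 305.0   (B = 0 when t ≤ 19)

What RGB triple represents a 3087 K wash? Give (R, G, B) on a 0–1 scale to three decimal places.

(1.000, 0.706, 0.454)

t = 3087/100 = 30.87; the t ≤ 66 branch applies.
R = 255 by definition for t ≤ 66.
G = 99.47·ln 30.87 − 161.1 = 99.47·3.4298 − 161.1 = 180.061.
B = 138.5·ln(30.87 − 10) − 305.0 = 138.5·ln 20.87 − 305.0 = 138.5·3.0383 − 305.0 = 115.806.
Dividing each by 255: (1.0000, 0.7061, 0.4541) → (1.000, 0.706, 0.454).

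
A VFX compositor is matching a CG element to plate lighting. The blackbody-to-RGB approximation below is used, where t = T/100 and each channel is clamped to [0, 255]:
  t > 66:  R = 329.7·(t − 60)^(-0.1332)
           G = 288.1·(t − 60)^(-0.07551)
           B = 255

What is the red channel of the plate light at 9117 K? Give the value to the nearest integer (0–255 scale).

t = 9117/100 = 91.17; the t > 66 branch applies.
R = 329.7·(91.17 − 60)^(-0.1332) = 329.7·31.17^(-0.1332) = 329.7·0.63246 = 208.523.
Rounded: 209.

209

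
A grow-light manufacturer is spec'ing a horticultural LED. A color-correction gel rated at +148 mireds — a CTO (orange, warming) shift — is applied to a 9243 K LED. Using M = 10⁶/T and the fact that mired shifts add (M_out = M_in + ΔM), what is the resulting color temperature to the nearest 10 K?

M_in = 10⁶/9243 = 108.19 mireds.
M_out = 108.19 + (+148) = 256.19 mireds.
T_out = 10⁶/256.19 = 3903.4 K → 3900 K.

3900 K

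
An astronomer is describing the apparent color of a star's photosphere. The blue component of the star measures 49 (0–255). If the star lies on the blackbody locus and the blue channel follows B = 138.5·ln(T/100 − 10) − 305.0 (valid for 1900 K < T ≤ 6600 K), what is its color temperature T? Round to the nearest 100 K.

2300 K

ln(t − 10) = (49 + 305.0) / 138.5 = 2.5560.
t − 10 = e^2.5560 = 12.884, so t = 22.884.
T = 100·t = 2288 K → 2300 K to the nearest 100 K.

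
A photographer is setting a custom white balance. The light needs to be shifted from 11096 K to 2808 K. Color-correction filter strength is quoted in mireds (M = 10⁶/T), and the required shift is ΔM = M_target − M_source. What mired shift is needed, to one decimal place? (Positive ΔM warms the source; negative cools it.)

M_source = 10⁶/11096 = 90.123; M_target = 10⁶/2808 = 356.125.
ΔM = 356.125 − 90.123 = 266.003 → +266.0 mireds, a warming shift.

+266.0 mireds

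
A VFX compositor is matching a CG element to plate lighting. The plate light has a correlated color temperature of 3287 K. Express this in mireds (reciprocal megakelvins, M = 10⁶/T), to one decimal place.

M = 10⁶ / 3287 = 304.229 → 304.2 mireds.

304.2 mireds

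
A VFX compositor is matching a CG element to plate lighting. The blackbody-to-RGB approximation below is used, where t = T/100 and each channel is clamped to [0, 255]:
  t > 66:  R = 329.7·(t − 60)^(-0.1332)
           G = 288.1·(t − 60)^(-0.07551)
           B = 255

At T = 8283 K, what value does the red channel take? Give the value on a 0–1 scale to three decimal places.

t = 8283/100 = 82.83; the t > 66 branch applies.
R = 329.7·(82.83 − 60)^(-0.1332) = 329.7·22.83^(-0.1332) = 329.7·0.65925 = 217.353.
On a 0–1 scale: 217.353/255 = 0.8524 → 0.852.

0.852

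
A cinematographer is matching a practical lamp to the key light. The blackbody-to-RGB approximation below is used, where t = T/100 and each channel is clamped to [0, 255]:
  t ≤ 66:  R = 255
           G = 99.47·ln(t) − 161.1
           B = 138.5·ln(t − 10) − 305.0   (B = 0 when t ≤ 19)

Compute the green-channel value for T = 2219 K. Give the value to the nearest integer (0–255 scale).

t = 2219/100 = 22.19; the t ≤ 66 branch applies.
G = 99.47·ln 22.19 − 161.1 = 99.47·3.0996 − 161.1 = 147.221.
Rounded: 147.

147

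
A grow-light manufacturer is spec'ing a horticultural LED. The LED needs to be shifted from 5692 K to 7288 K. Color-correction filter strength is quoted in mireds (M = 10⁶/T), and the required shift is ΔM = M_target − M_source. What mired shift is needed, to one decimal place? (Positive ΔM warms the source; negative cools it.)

M_source = 10⁶/5692 = 175.685; M_target = 10⁶/7288 = 137.212.
ΔM = 137.212 − 175.685 = -38.473 → -38.5 mireds, a cooling shift.

-38.5 mireds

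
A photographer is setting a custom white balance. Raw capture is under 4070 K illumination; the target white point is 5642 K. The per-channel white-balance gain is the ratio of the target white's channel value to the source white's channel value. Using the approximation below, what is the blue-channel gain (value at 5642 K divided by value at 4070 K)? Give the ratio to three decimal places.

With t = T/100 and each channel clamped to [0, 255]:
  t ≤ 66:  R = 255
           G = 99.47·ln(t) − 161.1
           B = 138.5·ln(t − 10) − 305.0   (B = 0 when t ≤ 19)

1.338

At 4070 K (t = 40.7):
  B = 138.5·ln(40.7 − 10) − 305.0 = 138.5·ln 30.7 − 305.0 = 138.5·3.4243 − 305.0 = 169.260.
At 5642 K (t = 56.42):
  B = 138.5·ln(56.42 − 10) − 305.0 = 138.5·ln 46.42 − 305.0 = 138.5·3.8377 − 305.0 = 226.526.
Gain = 226.526 / 169.260 = 1.3383 → 1.338.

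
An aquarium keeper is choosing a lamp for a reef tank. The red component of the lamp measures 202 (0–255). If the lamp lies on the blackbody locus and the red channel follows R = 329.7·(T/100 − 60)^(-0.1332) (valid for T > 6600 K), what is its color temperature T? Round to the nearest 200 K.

(t − 60)^(-0.1332) = 202/329.7 = 0.61268.
t − 60 = 0.61268^(1/-0.1332) = 0.61268^(-7.508) = 39.569, so t = 99.569.
T = 100·t = 9957 K → 10000 K to the nearest 200 K.

10000 K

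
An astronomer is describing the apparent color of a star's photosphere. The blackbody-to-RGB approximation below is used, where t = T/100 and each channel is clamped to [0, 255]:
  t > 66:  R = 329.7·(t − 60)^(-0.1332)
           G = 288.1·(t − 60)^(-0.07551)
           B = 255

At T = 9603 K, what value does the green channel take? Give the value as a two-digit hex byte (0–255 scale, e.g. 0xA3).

0xDC

t = 9603/100 = 96.03; the t > 66 branch applies.
G = 288.1·(96.03 − 60)^(-0.07551) = 288.1·36.03^(-0.07551) = 288.1·0.76288 = 219.786.
Rounded: 220; in hex, 0xDC.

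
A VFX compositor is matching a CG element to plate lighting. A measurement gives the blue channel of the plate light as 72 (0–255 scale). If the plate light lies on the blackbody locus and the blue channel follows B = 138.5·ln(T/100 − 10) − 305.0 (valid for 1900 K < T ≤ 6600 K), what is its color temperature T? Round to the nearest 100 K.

ln(t − 10) = (72 + 305.0) / 138.5 = 2.7220.
t − 10 = e^2.7220 = 15.211, so t = 25.211.
T = 100·t = 2521 K → 2500 K to the nearest 100 K.

2500 K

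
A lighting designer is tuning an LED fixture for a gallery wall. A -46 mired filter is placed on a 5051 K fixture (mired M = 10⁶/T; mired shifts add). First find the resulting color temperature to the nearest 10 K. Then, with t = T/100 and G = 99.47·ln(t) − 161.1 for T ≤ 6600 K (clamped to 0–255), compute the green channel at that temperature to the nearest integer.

M_in = 10⁶/5051 = 197.98; M_out = 197.98 + (-46) = 151.98.
T_out = 10⁶/151.98 = 6579.8 K → 6580 K; t = 65.8.
G = 99.47·ln 65.8 − 161.1 = 99.47·4.1866 − 161.1 = 255.343 → clamped to 255.
Rounded: 255.

255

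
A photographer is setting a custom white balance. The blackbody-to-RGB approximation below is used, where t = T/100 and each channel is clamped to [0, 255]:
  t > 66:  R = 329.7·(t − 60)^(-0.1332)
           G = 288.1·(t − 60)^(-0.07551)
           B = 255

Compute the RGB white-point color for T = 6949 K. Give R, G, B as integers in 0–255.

R=244, G=243, B=255

t = 6949/100 = 69.49; the t > 66 branch applies.
R = 329.7·(69.49 − 60)^(-0.1332) = 329.7·9.49^(-0.1332) = 329.7·0.74102 = 244.313.
G = 288.1·(69.49 − 60)^(-0.07551) = 288.1·9.49^(-0.07551) = 288.1·0.84374 = 243.080.
B = 255 by definition for t > 66.
Rounded: (244, 243, 255).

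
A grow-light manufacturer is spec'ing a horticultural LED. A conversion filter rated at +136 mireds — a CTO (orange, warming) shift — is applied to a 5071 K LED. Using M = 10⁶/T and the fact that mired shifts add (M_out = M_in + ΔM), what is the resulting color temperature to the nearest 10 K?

M_in = 10⁶/5071 = 197.20 mireds.
M_out = 197.20 + (+136) = 333.20 mireds.
T_out = 10⁶/333.20 = 3001.2 K → 3000 K.

3000 K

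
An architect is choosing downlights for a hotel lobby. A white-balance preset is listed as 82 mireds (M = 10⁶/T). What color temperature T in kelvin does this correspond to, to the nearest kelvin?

T = 10⁶ / 82 = 12195.12 K → 12195 K.

12195 K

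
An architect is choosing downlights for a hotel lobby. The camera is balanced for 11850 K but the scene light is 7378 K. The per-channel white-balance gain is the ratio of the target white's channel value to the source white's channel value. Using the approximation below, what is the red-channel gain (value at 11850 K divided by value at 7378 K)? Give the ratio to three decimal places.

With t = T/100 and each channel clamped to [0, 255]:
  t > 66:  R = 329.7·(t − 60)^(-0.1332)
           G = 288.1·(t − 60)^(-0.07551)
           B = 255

0.825

At 7378 K (t = 73.78):
  R = 329.7·(73.78 − 60)^(-0.1332) = 329.7·13.78^(-0.1332) = 329.7·0.70510 = 232.472.
At 11850 K (t = 118.5):
  R = 329.7·(118.5 − 60)^(-0.1332) = 329.7·58.5^(-0.1332) = 329.7·0.58159 = 191.749.
Gain = 191.749 / 232.472 = 0.8248 → 0.825.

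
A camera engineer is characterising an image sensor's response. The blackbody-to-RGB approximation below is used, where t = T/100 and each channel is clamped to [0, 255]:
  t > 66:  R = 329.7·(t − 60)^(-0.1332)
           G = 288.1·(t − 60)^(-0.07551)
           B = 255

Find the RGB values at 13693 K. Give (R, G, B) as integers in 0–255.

t = 13693/100 = 136.93; the t > 66 branch applies.
R = 329.7·(136.93 − 60)^(-0.1332) = 329.7·76.93^(-0.1332) = 329.7·0.56075 = 184.880.
G = 288.1·(136.93 − 60)^(-0.07551) = 288.1·76.93^(-0.07551) = 288.1·0.72041 = 207.551.
B = 255 by definition for t > 66.
Rounded: (185, 208, 255).

(185, 208, 255)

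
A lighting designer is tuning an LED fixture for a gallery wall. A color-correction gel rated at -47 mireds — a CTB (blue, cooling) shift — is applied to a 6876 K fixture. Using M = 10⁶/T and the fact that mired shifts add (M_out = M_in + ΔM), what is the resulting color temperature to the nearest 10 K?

10160 K

M_in = 10⁶/6876 = 145.43 mireds.
M_out = 145.43 + (-47) = 98.43 mireds.
T_out = 10⁶/98.43 = 10159.2 K → 10160 K.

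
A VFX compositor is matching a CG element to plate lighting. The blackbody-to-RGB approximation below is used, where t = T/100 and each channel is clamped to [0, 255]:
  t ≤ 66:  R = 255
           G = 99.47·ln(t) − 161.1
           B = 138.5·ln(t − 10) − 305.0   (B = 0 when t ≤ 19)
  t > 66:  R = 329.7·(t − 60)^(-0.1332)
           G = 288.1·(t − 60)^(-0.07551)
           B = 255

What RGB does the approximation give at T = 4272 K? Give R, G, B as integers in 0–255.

R=255, G=212, B=178

t = 4272/100 = 42.72; the t ≤ 66 branch applies.
R = 255 by definition for t ≤ 66.
G = 99.47·ln 42.72 − 161.1 = 99.47·3.7547 − 161.1 = 212.377.
B = 138.5·ln(42.72 − 10) − 305.0 = 138.5·ln 32.72 − 305.0 = 138.5·3.4880 − 305.0 = 178.086.
Rounded: (255, 212, 178).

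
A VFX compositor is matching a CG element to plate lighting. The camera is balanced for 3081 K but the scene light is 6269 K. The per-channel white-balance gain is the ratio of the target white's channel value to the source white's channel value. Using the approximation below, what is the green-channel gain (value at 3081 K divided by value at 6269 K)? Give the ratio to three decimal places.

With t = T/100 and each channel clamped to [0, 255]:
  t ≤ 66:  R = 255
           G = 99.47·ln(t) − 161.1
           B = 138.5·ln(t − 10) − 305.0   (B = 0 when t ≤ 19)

At 6269 K (t = 62.69):
  G = 99.47·ln 62.69 − 161.1 = 99.47·4.1382 − 161.1 = 250.527.
At 3081 K (t = 30.81):
  G = 99.47·ln 30.81 − 161.1 = 99.47·3.4278 − 161.1 = 179.867.
Gain = 179.867 / 250.527 = 0.7180 → 0.718.

0.718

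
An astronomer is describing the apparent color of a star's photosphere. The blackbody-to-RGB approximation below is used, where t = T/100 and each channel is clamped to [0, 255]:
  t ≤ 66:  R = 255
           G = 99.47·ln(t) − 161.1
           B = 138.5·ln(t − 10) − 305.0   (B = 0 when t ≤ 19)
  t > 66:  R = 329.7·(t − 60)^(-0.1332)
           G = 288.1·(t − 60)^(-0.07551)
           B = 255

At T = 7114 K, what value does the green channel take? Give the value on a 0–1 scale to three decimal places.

0.942

t = 7114/100 = 71.14; the t > 66 branch applies.
G = 288.1·(71.14 − 60)^(-0.07551) = 288.1·11.14^(-0.07551) = 288.1·0.83358 = 240.156.
On a 0–1 scale: 240.156/255 = 0.9418 → 0.942.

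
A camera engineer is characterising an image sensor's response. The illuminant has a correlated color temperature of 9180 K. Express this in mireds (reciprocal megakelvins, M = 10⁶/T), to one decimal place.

108.9 mireds

M = 10⁶ / 9180 = 108.932 → 108.9 mireds.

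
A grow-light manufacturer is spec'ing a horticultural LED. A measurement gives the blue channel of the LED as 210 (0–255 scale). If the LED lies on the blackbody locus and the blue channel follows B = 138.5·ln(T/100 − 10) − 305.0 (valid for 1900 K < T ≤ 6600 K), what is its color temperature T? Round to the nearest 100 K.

5100 K

ln(t − 10) = (210 + 305.0) / 138.5 = 3.7184.
t − 10 = e^3.7184 = 41.199, so t = 51.199.
T = 100·t = 5120 K → 5100 K to the nearest 100 K.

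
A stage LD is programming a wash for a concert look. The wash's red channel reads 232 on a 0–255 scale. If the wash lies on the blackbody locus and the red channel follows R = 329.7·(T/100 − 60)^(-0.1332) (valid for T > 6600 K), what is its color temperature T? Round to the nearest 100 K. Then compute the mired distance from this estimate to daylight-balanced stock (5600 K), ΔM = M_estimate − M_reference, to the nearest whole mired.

-43 mireds

(t − 60)^(-0.1332) = 232/329.7 = 0.70367.
t − 60 = 0.70367^(1/-0.1332) = 0.70367^(-7.508) = 13.992, so t = 73.992.
T = 100·t = 7399 K → 7400 K to the nearest 100 K.
M_estimate = 10⁶/7400 = 135.14; M_reference = 10⁶/5600 = 178.57.
ΔM = 135.14 − 178.57 = -43.44 → -43 mireds.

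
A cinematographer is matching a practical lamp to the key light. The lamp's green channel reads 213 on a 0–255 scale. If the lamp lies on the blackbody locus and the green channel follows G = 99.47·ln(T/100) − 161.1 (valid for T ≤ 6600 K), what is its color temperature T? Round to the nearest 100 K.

4300 K

ln t = (213 + 161.1) / 99.47 = 3.7609.
t = e^3.7609 = 42.989.
T = 100·t = 4299 K → 4300 K to the nearest 100 K.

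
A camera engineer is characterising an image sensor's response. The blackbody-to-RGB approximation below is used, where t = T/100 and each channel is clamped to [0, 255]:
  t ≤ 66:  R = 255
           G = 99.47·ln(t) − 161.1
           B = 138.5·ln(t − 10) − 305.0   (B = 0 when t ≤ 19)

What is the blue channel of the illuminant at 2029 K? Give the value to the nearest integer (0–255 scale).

t = 2029/100 = 20.29; the t ≤ 66 branch applies.
B = 138.5·ln(20.29 − 10) − 305.0 = 138.5·ln 10.29 − 305.0 = 138.5·2.3312 − 305.0 = 17.867.
Rounded: 18.

18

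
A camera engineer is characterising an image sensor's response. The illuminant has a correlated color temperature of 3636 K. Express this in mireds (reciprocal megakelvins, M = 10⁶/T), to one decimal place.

M = 10⁶ / 3636 = 275.028 → 275.0 mireds.

275.0 mireds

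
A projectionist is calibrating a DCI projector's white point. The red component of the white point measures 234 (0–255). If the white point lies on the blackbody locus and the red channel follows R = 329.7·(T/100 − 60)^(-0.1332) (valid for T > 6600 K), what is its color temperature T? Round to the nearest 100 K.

(t − 60)^(-0.1332) = 234/329.7 = 0.70974.
t − 60 = 0.70974^(1/-0.1332) = 0.70974^(-7.508) = 13.119, so t = 73.119.
T = 100·t = 7312 K → 7300 K to the nearest 100 K.

7300 K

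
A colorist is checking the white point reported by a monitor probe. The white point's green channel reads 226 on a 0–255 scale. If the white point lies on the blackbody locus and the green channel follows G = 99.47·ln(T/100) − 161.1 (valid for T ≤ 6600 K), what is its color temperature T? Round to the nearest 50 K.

4900 K

ln t = (226 + 161.1) / 99.47 = 3.8916.
t = e^3.8916 = 48.990.
T = 100·t = 4899 K → 4900 K to the nearest 50 K.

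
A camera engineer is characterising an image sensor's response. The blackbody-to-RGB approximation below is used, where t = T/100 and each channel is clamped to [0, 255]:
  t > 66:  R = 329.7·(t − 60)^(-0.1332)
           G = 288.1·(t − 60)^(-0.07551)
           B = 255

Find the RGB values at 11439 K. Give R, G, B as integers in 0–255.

R=194, G=213, B=255

t = 11439/100 = 114.39; the t > 66 branch applies.
R = 329.7·(114.39 − 60)^(-0.1332) = 329.7·54.39^(-0.1332) = 329.7·0.58726 = 193.619.
G = 288.1·(114.39 − 60)^(-0.07551) = 288.1·54.39^(-0.07551) = 288.1·0.73952 = 213.056.
B = 255 by definition for t > 66.
Rounded: (194, 213, 255).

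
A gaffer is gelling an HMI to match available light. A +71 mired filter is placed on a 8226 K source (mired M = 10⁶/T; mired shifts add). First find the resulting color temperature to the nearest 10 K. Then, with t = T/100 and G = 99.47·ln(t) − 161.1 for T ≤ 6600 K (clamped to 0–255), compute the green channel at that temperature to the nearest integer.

M_in = 10⁶/8226 = 121.57; M_out = 121.57 + (+71) = 192.57.
T_out = 10⁶/192.57 = 5193.0 K → 5190 K; t = 51.9.
G = 99.47·ln 51.9 − 161.1 = 99.47·3.9493 − 161.1 = 231.739.
Rounded: 232.

232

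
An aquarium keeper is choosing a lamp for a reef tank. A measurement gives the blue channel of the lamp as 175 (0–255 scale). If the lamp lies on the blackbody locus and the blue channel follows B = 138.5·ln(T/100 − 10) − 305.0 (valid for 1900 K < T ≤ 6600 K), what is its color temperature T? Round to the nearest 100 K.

4200 K

ln(t − 10) = (175 + 305.0) / 138.5 = 3.4657.
t − 10 = e^3.4657 = 31.999, so t = 41.999.
T = 100·t = 4200 K → 4200 K to the nearest 100 K.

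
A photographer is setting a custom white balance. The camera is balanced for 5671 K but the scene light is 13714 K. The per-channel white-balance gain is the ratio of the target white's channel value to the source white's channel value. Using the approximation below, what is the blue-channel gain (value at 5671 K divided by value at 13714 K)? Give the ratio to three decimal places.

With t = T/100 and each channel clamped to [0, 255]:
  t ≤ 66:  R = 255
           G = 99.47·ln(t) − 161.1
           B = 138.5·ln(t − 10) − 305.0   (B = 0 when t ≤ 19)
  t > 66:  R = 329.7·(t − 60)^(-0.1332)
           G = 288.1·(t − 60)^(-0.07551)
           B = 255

0.892

At 13714 K (t = 137.14):
  B = 255 by definition for t > 66.
At 5671 K (t = 56.71):
  B = 138.5·ln(56.71 − 10) − 305.0 = 138.5·ln 46.71 − 305.0 = 138.5·3.8440 − 305.0 = 227.388.
Gain = 227.388 / 255.000 = 0.8917 → 0.892.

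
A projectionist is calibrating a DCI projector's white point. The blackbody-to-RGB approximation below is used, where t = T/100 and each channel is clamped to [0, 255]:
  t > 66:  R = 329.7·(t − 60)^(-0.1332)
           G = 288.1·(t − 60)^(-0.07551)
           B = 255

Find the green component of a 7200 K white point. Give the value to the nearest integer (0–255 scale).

t = 7200/100 = 72; the t > 66 branch applies.
G = 288.1·(72 − 60)^(-0.07551) = 288.1·12^(-0.07551) = 288.1·0.82892 = 238.811.
Rounded: 239.

239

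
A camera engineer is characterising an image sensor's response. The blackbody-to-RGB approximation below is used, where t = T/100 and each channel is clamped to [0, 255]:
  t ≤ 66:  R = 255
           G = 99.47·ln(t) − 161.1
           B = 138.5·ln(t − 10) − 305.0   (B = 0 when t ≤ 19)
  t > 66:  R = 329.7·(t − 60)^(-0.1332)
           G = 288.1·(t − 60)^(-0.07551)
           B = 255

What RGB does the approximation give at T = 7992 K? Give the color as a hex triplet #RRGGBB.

t = 7992/100 = 79.92; the t > 66 branch applies.
R = 329.7·(79.92 − 60)^(-0.1332) = 329.7·19.92^(-0.1332) = 329.7·0.67133 = 221.337.
G = 288.1·(79.92 − 60)^(-0.07551) = 288.1·19.92^(-0.07551) = 288.1·0.79779 = 229.844.
B = 255 by definition for t > 66.
Rounded: (221, 230, 255).
In hex: #DDE6FF.

#DDE6FF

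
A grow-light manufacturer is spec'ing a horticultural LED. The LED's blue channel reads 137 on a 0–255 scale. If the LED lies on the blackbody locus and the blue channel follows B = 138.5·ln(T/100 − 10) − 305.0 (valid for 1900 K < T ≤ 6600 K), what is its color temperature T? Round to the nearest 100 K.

ln(t − 10) = (137 + 305.0) / 138.5 = 3.1913.
t − 10 = e^3.1913 = 24.321, so t = 34.321.
T = 100·t = 3432 K → 3400 K to the nearest 100 K.

3400 K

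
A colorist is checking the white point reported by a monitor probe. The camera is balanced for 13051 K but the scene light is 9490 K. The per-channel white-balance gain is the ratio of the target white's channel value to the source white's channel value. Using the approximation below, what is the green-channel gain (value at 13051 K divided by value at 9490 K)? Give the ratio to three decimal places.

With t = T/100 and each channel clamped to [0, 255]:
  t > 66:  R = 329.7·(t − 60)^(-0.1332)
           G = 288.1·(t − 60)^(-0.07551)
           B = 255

0.948

At 9490 K (t = 94.9):
  G = 288.1·(94.9 − 60)^(-0.07551) = 288.1·34.9^(-0.07551) = 288.1·0.76472 = 220.315.
At 13051 K (t = 130.51):
  G = 288.1·(130.51 − 60)^(-0.07551) = 288.1·70.51^(-0.07551) = 288.1·0.72517 = 208.921.
Gain = 208.921 / 220.315 = 0.9483 → 0.948.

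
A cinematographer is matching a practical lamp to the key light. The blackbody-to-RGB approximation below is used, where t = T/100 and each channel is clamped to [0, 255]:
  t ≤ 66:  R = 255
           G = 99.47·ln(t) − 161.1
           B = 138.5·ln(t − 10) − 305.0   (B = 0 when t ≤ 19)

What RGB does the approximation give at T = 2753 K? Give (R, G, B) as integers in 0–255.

(255, 169, 92)

t = 2753/100 = 27.53; the t ≤ 66 branch applies.
R = 255 by definition for t ≤ 66.
G = 99.47·ln 27.53 − 161.1 = 99.47·3.3153 − 161.1 = 168.671.
B = 138.5·ln(27.53 − 10) − 305.0 = 138.5·ln 17.53 − 305.0 = 138.5·2.8639 − 305.0 = 91.652.
Rounded: (255, 169, 92).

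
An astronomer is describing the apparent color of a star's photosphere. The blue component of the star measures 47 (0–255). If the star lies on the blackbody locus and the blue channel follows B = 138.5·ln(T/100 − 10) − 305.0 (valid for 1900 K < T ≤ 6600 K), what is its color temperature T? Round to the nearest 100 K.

ln(t − 10) = (47 + 305.0) / 138.5 = 2.5415.
t − 10 = e^2.5415 = 12.699, so t = 22.699.
T = 100·t = 2270 K → 2300 K to the nearest 100 K.

2300 K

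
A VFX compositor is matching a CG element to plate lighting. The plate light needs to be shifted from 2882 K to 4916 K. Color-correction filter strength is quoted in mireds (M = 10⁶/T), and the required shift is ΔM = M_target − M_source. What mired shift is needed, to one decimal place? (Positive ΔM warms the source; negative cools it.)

-143.6 mireds

M_source = 10⁶/2882 = 346.981; M_target = 10⁶/4916 = 203.417.
ΔM = 203.417 − 346.981 = -143.564 → -143.6 mireds, a cooling shift.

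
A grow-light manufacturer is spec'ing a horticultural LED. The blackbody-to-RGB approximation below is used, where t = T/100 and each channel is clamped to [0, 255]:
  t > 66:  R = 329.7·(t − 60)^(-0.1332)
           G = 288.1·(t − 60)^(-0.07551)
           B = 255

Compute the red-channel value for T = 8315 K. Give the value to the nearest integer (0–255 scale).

217

t = 8315/100 = 83.15; the t > 66 branch applies.
R = 329.7·(83.15 − 60)^(-0.1332) = 329.7·23.15^(-0.1332) = 329.7·0.65802 = 216.951.
Rounded: 217.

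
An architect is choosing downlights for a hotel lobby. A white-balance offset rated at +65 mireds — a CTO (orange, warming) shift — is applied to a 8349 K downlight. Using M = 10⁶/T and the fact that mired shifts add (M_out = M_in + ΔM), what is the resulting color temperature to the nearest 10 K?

5410 K

M_in = 10⁶/8349 = 119.77 mireds.
M_out = 119.77 + (+65) = 184.77 mireds.
T_out = 10⁶/184.77 = 5412.0 K → 5410 K.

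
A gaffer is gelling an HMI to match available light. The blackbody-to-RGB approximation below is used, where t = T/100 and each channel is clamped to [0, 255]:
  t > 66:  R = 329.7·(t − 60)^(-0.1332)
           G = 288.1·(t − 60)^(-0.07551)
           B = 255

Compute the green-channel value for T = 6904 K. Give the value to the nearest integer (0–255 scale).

t = 6904/100 = 69.04; the t > 66 branch applies.
G = 288.1·(69.04 − 60)^(-0.07551) = 288.1·9.04^(-0.07551) = 288.1·0.84684 = 243.974.
Rounded: 244.

244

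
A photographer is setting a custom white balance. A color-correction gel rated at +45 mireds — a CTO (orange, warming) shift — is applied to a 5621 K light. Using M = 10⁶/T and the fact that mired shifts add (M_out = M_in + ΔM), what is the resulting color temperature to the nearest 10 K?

4490 K

M_in = 10⁶/5621 = 177.90 mireds.
M_out = 177.90 + (+45) = 222.90 mireds.
T_out = 10⁶/222.90 = 4486.2 K → 4490 K.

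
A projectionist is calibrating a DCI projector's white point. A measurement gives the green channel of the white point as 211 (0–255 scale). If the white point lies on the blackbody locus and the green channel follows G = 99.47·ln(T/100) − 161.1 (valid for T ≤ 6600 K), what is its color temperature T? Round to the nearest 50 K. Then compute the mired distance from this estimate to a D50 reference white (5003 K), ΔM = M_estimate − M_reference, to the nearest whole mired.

ln t = (211 + 161.1) / 99.47 = 3.7408.
t = e^3.7408 = 42.133.
T = 100·t = 4213 K → 4200 K to the nearest 50 K.
M_estimate = 10⁶/4200 = 238.10; M_reference = 10⁶/5003 = 199.88.
ΔM = 238.10 − 199.88 = 38.22 → +38 mireds.

+38 mireds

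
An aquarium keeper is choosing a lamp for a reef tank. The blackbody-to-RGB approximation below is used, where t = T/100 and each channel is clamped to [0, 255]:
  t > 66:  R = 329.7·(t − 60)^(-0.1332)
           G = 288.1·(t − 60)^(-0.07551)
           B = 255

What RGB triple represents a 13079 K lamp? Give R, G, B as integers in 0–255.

R=187, G=209, B=255

t = 13079/100 = 130.79; the t > 66 branch applies.
R = 329.7·(130.79 − 60)^(-0.1332) = 329.7·70.79^(-0.1332) = 329.7·0.56700 = 186.940.
G = 288.1·(130.79 − 60)^(-0.07551) = 288.1·70.79^(-0.07551) = 288.1·0.72495 = 208.858.
B = 255 by definition for t > 66.
Rounded: (187, 209, 255).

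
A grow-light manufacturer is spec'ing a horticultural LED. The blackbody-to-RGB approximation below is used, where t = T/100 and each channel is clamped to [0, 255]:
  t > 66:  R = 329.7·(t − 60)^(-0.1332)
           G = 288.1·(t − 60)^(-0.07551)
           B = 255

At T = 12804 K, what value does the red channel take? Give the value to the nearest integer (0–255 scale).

188

t = 12804/100 = 128.04; the t > 66 branch applies.
R = 329.7·(128.04 − 60)^(-0.1332) = 329.7·68.04^(-0.1332) = 329.7·0.57000 = 187.929.
Rounded: 188.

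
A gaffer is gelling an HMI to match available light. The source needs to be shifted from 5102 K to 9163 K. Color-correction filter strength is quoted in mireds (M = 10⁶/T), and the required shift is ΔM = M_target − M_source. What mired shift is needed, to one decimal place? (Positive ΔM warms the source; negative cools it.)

M_source = 10⁶/5102 = 196.002; M_target = 10⁶/9163 = 109.135.
ΔM = 109.135 − 196.002 = -86.867 → -86.9 mireds, a cooling shift.

-86.9 mireds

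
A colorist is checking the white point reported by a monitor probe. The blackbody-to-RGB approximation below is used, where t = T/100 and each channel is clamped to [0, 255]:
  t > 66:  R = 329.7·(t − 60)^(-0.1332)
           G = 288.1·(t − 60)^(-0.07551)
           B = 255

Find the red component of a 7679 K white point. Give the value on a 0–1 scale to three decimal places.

t = 7679/100 = 76.79; the t > 66 branch applies.
R = 329.7·(76.79 − 60)^(-0.1332) = 329.7·16.79^(-0.1332) = 329.7·0.68679 = 226.434.
On a 0–1 scale: 226.434/255 = 0.8880 → 0.888.

0.888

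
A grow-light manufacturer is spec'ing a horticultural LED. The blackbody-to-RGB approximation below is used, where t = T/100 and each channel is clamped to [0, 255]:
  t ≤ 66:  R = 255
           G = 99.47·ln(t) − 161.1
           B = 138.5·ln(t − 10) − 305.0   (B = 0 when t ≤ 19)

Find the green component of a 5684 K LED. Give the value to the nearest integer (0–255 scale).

t = 5684/100 = 56.84; the t ≤ 66 branch applies.
G = 99.47·ln 56.84 − 161.1 = 99.47·4.0402 − 161.1 = 240.783.
Rounded: 241.

241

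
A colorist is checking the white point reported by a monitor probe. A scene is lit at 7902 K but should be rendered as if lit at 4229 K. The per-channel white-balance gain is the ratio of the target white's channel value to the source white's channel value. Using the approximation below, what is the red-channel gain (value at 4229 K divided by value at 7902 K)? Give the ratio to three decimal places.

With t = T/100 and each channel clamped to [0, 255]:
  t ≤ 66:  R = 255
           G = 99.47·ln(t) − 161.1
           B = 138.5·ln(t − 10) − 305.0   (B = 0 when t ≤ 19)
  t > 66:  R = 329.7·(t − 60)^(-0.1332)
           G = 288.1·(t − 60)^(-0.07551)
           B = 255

At 7902 K (t = 79.02):
  R = 329.7·(79.02 − 60)^(-0.1332) = 329.7·19.02^(-0.1332) = 329.7·0.67547 = 222.704.
At 4229 K (t = 42.29):
  R = 255 by definition for t ≤ 66.
Gain = 255.000 / 222.704 = 1.1450 → 1.145.

1.145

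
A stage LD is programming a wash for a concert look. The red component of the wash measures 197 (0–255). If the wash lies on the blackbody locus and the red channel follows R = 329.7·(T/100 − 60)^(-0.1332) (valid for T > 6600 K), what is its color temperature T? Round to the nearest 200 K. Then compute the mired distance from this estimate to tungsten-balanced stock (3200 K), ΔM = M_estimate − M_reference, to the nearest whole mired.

-220 mireds

(t − 60)^(-0.1332) = 197/329.7 = 0.59751.
t − 60 = 0.59751^(1/-0.1332) = 0.59751^(-7.508) = 47.761, so t = 107.761.
T = 100·t = 10776 K → 10800 K to the nearest 200 K.
M_estimate = 10⁶/10800 = 92.59; M_reference = 10⁶/3200 = 312.50.
ΔM = 92.59 − 312.50 = -219.91 → -220 mireds.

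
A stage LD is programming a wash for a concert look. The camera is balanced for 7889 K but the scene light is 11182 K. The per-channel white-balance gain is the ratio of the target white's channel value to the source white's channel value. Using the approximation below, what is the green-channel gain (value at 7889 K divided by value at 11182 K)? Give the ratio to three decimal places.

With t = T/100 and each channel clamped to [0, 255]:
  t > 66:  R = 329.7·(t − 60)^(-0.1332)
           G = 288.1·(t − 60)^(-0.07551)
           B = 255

At 11182 K (t = 111.82):
  G = 288.1·(111.82 − 60)^(-0.07551) = 288.1·51.82^(-0.07551) = 288.1·0.74223 = 213.836.
At 7889 K (t = 78.89):
  G = 288.1·(78.89 − 60)^(-0.07551) = 288.1·18.89^(-0.07551) = 288.1·0.80100 = 230.768.
Gain = 230.768 / 213.836 = 1.0792 → 1.079.

1.079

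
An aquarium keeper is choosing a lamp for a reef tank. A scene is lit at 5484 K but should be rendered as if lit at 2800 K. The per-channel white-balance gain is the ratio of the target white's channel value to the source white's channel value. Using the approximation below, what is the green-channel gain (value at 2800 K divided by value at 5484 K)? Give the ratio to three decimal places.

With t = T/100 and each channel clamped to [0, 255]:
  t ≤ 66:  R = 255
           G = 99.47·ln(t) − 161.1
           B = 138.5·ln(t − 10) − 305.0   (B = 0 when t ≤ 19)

At 5484 K (t = 54.84):
  G = 99.47·ln 54.84 − 161.1 = 99.47·4.0044 − 161.1 = 237.220.
At 2800 K (t = 28):
  G = 99.47·ln 28 − 161.1 = 99.47·3.3322 − 161.1 = 170.354.
Gain = 170.354 / 237.220 = 0.7181 → 0.718.

0.718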